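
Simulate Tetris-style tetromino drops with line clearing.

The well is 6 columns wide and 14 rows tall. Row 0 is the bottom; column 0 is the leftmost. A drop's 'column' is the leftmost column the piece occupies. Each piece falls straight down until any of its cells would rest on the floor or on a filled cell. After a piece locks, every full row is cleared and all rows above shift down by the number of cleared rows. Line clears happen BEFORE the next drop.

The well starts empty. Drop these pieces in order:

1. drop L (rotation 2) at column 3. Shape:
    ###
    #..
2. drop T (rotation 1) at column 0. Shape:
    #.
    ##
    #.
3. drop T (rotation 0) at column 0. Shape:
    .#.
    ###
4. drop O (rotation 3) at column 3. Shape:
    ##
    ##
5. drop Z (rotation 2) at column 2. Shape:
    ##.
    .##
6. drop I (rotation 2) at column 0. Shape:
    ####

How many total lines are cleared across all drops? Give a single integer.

Answer: 0

Derivation:
Drop 1: L rot2 at col 3 lands with bottom-row=0; cleared 0 line(s) (total 0); column heights now [0 0 0 2 2 2], max=2
Drop 2: T rot1 at col 0 lands with bottom-row=0; cleared 0 line(s) (total 0); column heights now [3 2 0 2 2 2], max=3
Drop 3: T rot0 at col 0 lands with bottom-row=3; cleared 0 line(s) (total 0); column heights now [4 5 4 2 2 2], max=5
Drop 4: O rot3 at col 3 lands with bottom-row=2; cleared 0 line(s) (total 0); column heights now [4 5 4 4 4 2], max=5
Drop 5: Z rot2 at col 2 lands with bottom-row=4; cleared 0 line(s) (total 0); column heights now [4 5 6 6 5 2], max=6
Drop 6: I rot2 at col 0 lands with bottom-row=6; cleared 0 line(s) (total 0); column heights now [7 7 7 7 5 2], max=7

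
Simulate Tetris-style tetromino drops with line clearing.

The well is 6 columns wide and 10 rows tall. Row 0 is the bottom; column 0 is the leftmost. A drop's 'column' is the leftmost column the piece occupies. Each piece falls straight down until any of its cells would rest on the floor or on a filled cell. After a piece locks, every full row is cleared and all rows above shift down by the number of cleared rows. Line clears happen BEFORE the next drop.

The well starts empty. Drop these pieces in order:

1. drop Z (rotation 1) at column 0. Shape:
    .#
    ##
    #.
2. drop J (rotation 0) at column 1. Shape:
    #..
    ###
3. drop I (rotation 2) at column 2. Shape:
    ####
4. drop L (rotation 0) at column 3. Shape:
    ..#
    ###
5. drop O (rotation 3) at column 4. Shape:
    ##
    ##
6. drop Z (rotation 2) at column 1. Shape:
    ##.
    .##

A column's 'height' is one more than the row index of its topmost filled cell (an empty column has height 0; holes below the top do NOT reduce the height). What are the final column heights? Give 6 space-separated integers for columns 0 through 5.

Drop 1: Z rot1 at col 0 lands with bottom-row=0; cleared 0 line(s) (total 0); column heights now [2 3 0 0 0 0], max=3
Drop 2: J rot0 at col 1 lands with bottom-row=3; cleared 0 line(s) (total 0); column heights now [2 5 4 4 0 0], max=5
Drop 3: I rot2 at col 2 lands with bottom-row=4; cleared 0 line(s) (total 0); column heights now [2 5 5 5 5 5], max=5
Drop 4: L rot0 at col 3 lands with bottom-row=5; cleared 0 line(s) (total 0); column heights now [2 5 5 6 6 7], max=7
Drop 5: O rot3 at col 4 lands with bottom-row=7; cleared 0 line(s) (total 0); column heights now [2 5 5 6 9 9], max=9
Drop 6: Z rot2 at col 1 lands with bottom-row=6; cleared 0 line(s) (total 0); column heights now [2 8 8 7 9 9], max=9

Answer: 2 8 8 7 9 9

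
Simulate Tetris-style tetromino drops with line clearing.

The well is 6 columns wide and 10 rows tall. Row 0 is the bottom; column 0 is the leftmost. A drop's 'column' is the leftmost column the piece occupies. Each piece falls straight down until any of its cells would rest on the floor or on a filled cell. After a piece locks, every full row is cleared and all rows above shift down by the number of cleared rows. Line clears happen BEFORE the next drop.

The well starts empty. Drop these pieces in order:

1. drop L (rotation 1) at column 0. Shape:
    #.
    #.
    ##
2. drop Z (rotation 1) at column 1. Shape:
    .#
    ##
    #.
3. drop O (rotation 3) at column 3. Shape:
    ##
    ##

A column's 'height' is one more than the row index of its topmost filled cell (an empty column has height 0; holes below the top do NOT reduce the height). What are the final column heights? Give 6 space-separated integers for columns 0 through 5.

Drop 1: L rot1 at col 0 lands with bottom-row=0; cleared 0 line(s) (total 0); column heights now [3 1 0 0 0 0], max=3
Drop 2: Z rot1 at col 1 lands with bottom-row=1; cleared 0 line(s) (total 0); column heights now [3 3 4 0 0 0], max=4
Drop 3: O rot3 at col 3 lands with bottom-row=0; cleared 0 line(s) (total 0); column heights now [3 3 4 2 2 0], max=4

Answer: 3 3 4 2 2 0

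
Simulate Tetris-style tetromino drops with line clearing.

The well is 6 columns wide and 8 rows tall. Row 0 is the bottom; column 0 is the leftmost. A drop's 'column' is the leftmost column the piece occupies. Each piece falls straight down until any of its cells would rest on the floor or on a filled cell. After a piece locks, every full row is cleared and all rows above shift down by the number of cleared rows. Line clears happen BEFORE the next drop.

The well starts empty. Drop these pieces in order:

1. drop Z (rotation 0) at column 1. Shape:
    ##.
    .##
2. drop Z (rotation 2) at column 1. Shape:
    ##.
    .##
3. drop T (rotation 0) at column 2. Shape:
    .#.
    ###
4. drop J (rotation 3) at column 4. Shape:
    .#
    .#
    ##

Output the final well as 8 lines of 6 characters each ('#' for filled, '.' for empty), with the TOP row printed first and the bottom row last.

Drop 1: Z rot0 at col 1 lands with bottom-row=0; cleared 0 line(s) (total 0); column heights now [0 2 2 1 0 0], max=2
Drop 2: Z rot2 at col 1 lands with bottom-row=2; cleared 0 line(s) (total 0); column heights now [0 4 4 3 0 0], max=4
Drop 3: T rot0 at col 2 lands with bottom-row=4; cleared 0 line(s) (total 0); column heights now [0 4 5 6 5 0], max=6
Drop 4: J rot3 at col 4 lands with bottom-row=5; cleared 0 line(s) (total 0); column heights now [0 4 5 6 6 8], max=8

Answer: .....#
.....#
...###
..###.
.##...
..##..
.##...
..##..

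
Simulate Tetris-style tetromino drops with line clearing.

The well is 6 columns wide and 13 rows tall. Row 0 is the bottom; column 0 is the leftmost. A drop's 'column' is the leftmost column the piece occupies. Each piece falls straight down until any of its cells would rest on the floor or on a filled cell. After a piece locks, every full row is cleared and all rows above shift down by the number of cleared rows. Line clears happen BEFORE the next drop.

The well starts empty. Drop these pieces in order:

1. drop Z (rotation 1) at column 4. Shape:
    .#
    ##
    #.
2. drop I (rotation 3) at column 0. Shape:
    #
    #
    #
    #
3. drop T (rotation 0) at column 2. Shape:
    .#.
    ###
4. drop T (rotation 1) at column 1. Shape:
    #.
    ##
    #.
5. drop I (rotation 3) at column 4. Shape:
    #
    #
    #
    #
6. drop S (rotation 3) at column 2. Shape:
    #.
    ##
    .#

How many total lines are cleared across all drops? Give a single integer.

Answer: 1

Derivation:
Drop 1: Z rot1 at col 4 lands with bottom-row=0; cleared 0 line(s) (total 0); column heights now [0 0 0 0 2 3], max=3
Drop 2: I rot3 at col 0 lands with bottom-row=0; cleared 0 line(s) (total 0); column heights now [4 0 0 0 2 3], max=4
Drop 3: T rot0 at col 2 lands with bottom-row=2; cleared 0 line(s) (total 0); column heights now [4 0 3 4 3 3], max=4
Drop 4: T rot1 at col 1 lands with bottom-row=2; cleared 1 line(s) (total 1); column heights now [3 4 3 3 2 2], max=4
Drop 5: I rot3 at col 4 lands with bottom-row=2; cleared 0 line(s) (total 1); column heights now [3 4 3 3 6 2], max=6
Drop 6: S rot3 at col 2 lands with bottom-row=3; cleared 0 line(s) (total 1); column heights now [3 4 6 5 6 2], max=6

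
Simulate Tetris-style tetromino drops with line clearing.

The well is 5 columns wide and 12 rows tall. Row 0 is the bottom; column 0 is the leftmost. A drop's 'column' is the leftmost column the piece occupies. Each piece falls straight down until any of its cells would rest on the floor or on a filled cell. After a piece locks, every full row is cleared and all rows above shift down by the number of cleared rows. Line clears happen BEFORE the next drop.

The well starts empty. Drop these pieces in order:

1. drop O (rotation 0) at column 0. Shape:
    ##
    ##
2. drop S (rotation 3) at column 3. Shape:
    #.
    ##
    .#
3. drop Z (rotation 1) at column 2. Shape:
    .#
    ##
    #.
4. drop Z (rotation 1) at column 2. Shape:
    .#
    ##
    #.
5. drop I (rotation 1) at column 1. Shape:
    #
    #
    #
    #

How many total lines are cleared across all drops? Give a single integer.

Drop 1: O rot0 at col 0 lands with bottom-row=0; cleared 0 line(s) (total 0); column heights now [2 2 0 0 0], max=2
Drop 2: S rot3 at col 3 lands with bottom-row=0; cleared 0 line(s) (total 0); column heights now [2 2 0 3 2], max=3
Drop 3: Z rot1 at col 2 lands with bottom-row=2; cleared 0 line(s) (total 0); column heights now [2 2 4 5 2], max=5
Drop 4: Z rot1 at col 2 lands with bottom-row=4; cleared 0 line(s) (total 0); column heights now [2 2 6 7 2], max=7
Drop 5: I rot1 at col 1 lands with bottom-row=2; cleared 0 line(s) (total 0); column heights now [2 6 6 7 2], max=7

Answer: 0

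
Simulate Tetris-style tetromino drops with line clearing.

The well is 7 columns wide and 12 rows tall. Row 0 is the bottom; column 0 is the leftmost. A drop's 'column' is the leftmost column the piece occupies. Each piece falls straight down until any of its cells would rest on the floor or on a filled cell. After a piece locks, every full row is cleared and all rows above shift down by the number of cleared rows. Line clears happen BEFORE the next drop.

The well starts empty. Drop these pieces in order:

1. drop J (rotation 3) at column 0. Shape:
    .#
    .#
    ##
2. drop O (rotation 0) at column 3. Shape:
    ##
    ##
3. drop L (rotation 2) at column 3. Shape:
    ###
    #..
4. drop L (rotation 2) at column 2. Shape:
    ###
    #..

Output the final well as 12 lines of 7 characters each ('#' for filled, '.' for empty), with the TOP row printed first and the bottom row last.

Drop 1: J rot3 at col 0 lands with bottom-row=0; cleared 0 line(s) (total 0); column heights now [1 3 0 0 0 0 0], max=3
Drop 2: O rot0 at col 3 lands with bottom-row=0; cleared 0 line(s) (total 0); column heights now [1 3 0 2 2 0 0], max=3
Drop 3: L rot2 at col 3 lands with bottom-row=2; cleared 0 line(s) (total 0); column heights now [1 3 0 4 4 4 0], max=4
Drop 4: L rot2 at col 2 lands with bottom-row=3; cleared 0 line(s) (total 0); column heights now [1 3 5 5 5 4 0], max=5

Answer: .......
.......
.......
.......
.......
.......
.......
..###..
..####.
.#.#...
.#.##..
##.##..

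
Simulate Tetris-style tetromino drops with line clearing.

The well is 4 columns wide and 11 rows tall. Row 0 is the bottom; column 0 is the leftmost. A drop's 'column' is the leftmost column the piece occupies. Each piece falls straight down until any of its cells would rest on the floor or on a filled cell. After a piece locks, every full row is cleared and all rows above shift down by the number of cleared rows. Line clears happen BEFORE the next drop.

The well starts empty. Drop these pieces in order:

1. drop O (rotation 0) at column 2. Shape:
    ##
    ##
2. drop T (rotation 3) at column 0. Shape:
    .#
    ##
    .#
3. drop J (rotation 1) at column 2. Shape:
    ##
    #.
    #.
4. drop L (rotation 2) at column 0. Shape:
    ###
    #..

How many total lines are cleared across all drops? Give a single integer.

Answer: 1

Derivation:
Drop 1: O rot0 at col 2 lands with bottom-row=0; cleared 0 line(s) (total 0); column heights now [0 0 2 2], max=2
Drop 2: T rot3 at col 0 lands with bottom-row=0; cleared 1 line(s) (total 1); column heights now [0 2 1 1], max=2
Drop 3: J rot1 at col 2 lands with bottom-row=1; cleared 0 line(s) (total 1); column heights now [0 2 4 4], max=4
Drop 4: L rot2 at col 0 lands with bottom-row=3; cleared 0 line(s) (total 1); column heights now [5 5 5 4], max=5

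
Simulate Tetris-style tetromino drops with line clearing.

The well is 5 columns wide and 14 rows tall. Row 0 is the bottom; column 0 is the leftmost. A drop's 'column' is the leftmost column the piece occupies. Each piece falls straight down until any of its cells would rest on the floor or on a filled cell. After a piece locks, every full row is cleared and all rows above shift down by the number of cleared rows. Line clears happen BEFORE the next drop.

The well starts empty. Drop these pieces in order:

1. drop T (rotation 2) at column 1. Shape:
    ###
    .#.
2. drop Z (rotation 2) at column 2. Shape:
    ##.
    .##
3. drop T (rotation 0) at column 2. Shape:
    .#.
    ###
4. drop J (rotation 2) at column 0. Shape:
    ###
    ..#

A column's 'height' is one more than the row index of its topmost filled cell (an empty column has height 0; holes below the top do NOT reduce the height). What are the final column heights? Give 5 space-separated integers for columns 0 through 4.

Answer: 7 7 7 6 5

Derivation:
Drop 1: T rot2 at col 1 lands with bottom-row=0; cleared 0 line(s) (total 0); column heights now [0 2 2 2 0], max=2
Drop 2: Z rot2 at col 2 lands with bottom-row=2; cleared 0 line(s) (total 0); column heights now [0 2 4 4 3], max=4
Drop 3: T rot0 at col 2 lands with bottom-row=4; cleared 0 line(s) (total 0); column heights now [0 2 5 6 5], max=6
Drop 4: J rot2 at col 0 lands with bottom-row=5; cleared 0 line(s) (total 0); column heights now [7 7 7 6 5], max=7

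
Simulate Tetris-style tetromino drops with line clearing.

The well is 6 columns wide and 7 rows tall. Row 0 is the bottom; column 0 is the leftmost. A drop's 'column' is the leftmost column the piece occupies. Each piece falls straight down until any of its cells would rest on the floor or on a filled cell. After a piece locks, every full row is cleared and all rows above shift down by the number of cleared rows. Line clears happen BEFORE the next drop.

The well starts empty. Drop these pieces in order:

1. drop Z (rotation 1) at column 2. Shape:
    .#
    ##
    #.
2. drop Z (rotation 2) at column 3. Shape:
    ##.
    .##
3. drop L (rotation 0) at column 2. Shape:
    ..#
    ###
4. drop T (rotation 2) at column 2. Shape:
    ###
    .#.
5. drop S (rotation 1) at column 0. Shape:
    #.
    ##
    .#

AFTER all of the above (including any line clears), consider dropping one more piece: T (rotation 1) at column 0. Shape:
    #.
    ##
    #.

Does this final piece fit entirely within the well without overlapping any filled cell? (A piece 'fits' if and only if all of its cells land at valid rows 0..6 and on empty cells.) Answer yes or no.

Drop 1: Z rot1 at col 2 lands with bottom-row=0; cleared 0 line(s) (total 0); column heights now [0 0 2 3 0 0], max=3
Drop 2: Z rot2 at col 3 lands with bottom-row=2; cleared 0 line(s) (total 0); column heights now [0 0 2 4 4 3], max=4
Drop 3: L rot0 at col 2 lands with bottom-row=4; cleared 0 line(s) (total 0); column heights now [0 0 5 5 6 3], max=6
Drop 4: T rot2 at col 2 lands with bottom-row=5; cleared 0 line(s) (total 0); column heights now [0 0 7 7 7 3], max=7
Drop 5: S rot1 at col 0 lands with bottom-row=0; cleared 0 line(s) (total 0); column heights now [3 2 7 7 7 3], max=7
Test piece T rot1 at col 0 (width 2): heights before test = [3 2 7 7 7 3]; fits = True

Answer: yes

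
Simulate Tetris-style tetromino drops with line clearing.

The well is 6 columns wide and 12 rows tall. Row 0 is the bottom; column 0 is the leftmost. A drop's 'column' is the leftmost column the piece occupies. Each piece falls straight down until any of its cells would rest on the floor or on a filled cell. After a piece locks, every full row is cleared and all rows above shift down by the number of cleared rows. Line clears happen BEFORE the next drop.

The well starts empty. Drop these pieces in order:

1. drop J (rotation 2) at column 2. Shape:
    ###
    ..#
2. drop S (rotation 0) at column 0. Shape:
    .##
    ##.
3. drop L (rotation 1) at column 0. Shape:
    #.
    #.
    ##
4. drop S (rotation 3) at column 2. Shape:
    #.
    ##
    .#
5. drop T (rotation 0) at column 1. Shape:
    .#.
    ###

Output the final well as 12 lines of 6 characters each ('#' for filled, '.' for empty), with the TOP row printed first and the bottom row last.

Drop 1: J rot2 at col 2 lands with bottom-row=0; cleared 0 line(s) (total 0); column heights now [0 0 2 2 2 0], max=2
Drop 2: S rot0 at col 0 lands with bottom-row=1; cleared 0 line(s) (total 0); column heights now [2 3 3 2 2 0], max=3
Drop 3: L rot1 at col 0 lands with bottom-row=3; cleared 0 line(s) (total 0); column heights now [6 4 3 2 2 0], max=6
Drop 4: S rot3 at col 2 lands with bottom-row=2; cleared 0 line(s) (total 0); column heights now [6 4 5 4 2 0], max=6
Drop 5: T rot0 at col 1 lands with bottom-row=5; cleared 0 line(s) (total 0); column heights now [6 6 7 6 2 0], max=7

Answer: ......
......
......
......
......
..#...
####..
#.#...
####..
.###..
#####.
....#.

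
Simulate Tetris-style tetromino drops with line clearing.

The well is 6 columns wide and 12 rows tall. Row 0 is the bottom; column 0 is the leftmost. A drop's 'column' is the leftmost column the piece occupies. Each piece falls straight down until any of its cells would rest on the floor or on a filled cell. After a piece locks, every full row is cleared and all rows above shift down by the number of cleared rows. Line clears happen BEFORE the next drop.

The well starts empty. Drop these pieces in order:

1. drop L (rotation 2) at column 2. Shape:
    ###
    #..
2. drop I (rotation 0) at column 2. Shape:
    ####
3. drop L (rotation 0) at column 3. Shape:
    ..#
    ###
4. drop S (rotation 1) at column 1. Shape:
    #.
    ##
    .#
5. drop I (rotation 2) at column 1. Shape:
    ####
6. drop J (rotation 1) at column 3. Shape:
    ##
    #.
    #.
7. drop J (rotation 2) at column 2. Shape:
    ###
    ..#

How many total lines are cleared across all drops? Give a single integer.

Answer: 0

Derivation:
Drop 1: L rot2 at col 2 lands with bottom-row=0; cleared 0 line(s) (total 0); column heights now [0 0 2 2 2 0], max=2
Drop 2: I rot0 at col 2 lands with bottom-row=2; cleared 0 line(s) (total 0); column heights now [0 0 3 3 3 3], max=3
Drop 3: L rot0 at col 3 lands with bottom-row=3; cleared 0 line(s) (total 0); column heights now [0 0 3 4 4 5], max=5
Drop 4: S rot1 at col 1 lands with bottom-row=3; cleared 0 line(s) (total 0); column heights now [0 6 5 4 4 5], max=6
Drop 5: I rot2 at col 1 lands with bottom-row=6; cleared 0 line(s) (total 0); column heights now [0 7 7 7 7 5], max=7
Drop 6: J rot1 at col 3 lands with bottom-row=7; cleared 0 line(s) (total 0); column heights now [0 7 7 10 10 5], max=10
Drop 7: J rot2 at col 2 lands with bottom-row=10; cleared 0 line(s) (total 0); column heights now [0 7 12 12 12 5], max=12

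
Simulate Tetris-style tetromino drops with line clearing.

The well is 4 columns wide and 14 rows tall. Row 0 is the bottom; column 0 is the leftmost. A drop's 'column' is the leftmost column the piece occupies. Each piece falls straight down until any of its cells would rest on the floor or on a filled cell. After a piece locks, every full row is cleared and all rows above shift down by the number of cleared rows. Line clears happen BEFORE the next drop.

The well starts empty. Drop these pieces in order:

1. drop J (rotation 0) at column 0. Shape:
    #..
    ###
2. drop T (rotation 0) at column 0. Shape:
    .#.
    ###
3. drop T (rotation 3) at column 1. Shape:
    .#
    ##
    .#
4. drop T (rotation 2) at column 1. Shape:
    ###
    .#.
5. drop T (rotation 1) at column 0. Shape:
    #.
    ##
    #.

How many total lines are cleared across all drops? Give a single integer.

Drop 1: J rot0 at col 0 lands with bottom-row=0; cleared 0 line(s) (total 0); column heights now [2 1 1 0], max=2
Drop 2: T rot0 at col 0 lands with bottom-row=2; cleared 0 line(s) (total 0); column heights now [3 4 3 0], max=4
Drop 3: T rot3 at col 1 lands with bottom-row=3; cleared 0 line(s) (total 0); column heights now [3 5 6 0], max=6
Drop 4: T rot2 at col 1 lands with bottom-row=6; cleared 0 line(s) (total 0); column heights now [3 8 8 8], max=8
Drop 5: T rot1 at col 0 lands with bottom-row=7; cleared 1 line(s) (total 1); column heights now [9 8 7 0], max=9

Answer: 1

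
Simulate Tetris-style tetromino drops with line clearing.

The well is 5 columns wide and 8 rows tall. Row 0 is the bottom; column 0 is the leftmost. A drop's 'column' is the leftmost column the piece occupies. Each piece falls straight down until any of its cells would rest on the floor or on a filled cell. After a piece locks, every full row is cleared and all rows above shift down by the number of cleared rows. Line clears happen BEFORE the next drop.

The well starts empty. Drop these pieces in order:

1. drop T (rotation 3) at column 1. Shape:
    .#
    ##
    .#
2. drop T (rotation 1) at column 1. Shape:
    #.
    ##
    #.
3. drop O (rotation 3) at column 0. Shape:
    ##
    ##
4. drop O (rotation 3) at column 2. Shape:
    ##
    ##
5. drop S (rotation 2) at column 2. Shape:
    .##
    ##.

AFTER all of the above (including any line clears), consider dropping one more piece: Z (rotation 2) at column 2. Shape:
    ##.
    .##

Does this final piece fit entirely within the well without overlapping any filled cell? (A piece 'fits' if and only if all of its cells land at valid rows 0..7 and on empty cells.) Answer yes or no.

Answer: no

Derivation:
Drop 1: T rot3 at col 1 lands with bottom-row=0; cleared 0 line(s) (total 0); column heights now [0 2 3 0 0], max=3
Drop 2: T rot1 at col 1 lands with bottom-row=2; cleared 0 line(s) (total 0); column heights now [0 5 4 0 0], max=5
Drop 3: O rot3 at col 0 lands with bottom-row=5; cleared 0 line(s) (total 0); column heights now [7 7 4 0 0], max=7
Drop 4: O rot3 at col 2 lands with bottom-row=4; cleared 0 line(s) (total 0); column heights now [7 7 6 6 0], max=7
Drop 5: S rot2 at col 2 lands with bottom-row=6; cleared 0 line(s) (total 0); column heights now [7 7 7 8 8], max=8
Test piece Z rot2 at col 2 (width 3): heights before test = [7 7 7 8 8]; fits = False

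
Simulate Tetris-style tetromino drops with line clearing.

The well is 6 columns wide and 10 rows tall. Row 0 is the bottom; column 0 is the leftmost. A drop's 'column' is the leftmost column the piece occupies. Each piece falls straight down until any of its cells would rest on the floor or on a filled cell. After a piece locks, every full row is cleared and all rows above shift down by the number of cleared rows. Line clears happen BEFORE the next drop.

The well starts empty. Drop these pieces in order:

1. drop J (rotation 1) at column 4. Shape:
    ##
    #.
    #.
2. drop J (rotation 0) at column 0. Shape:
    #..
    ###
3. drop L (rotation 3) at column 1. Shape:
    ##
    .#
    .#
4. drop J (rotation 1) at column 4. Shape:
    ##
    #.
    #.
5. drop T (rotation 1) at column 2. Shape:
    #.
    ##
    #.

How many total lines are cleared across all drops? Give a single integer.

Drop 1: J rot1 at col 4 lands with bottom-row=0; cleared 0 line(s) (total 0); column heights now [0 0 0 0 3 3], max=3
Drop 2: J rot0 at col 0 lands with bottom-row=0; cleared 0 line(s) (total 0); column heights now [2 1 1 0 3 3], max=3
Drop 3: L rot3 at col 1 lands with bottom-row=1; cleared 0 line(s) (total 0); column heights now [2 4 4 0 3 3], max=4
Drop 4: J rot1 at col 4 lands with bottom-row=3; cleared 0 line(s) (total 0); column heights now [2 4 4 0 6 6], max=6
Drop 5: T rot1 at col 2 lands with bottom-row=4; cleared 0 line(s) (total 0); column heights now [2 4 7 6 6 6], max=7

Answer: 0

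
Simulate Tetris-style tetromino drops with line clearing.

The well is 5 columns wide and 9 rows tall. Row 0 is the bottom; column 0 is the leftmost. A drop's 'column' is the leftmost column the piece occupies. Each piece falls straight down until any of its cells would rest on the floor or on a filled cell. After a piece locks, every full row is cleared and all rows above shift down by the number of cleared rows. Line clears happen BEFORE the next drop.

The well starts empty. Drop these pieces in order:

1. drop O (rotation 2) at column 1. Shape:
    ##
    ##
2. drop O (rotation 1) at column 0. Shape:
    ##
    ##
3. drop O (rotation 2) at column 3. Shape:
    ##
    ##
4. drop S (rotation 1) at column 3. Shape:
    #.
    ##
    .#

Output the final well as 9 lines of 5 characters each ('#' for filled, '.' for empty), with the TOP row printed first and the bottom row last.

Drop 1: O rot2 at col 1 lands with bottom-row=0; cleared 0 line(s) (total 0); column heights now [0 2 2 0 0], max=2
Drop 2: O rot1 at col 0 lands with bottom-row=2; cleared 0 line(s) (total 0); column heights now [4 4 2 0 0], max=4
Drop 3: O rot2 at col 3 lands with bottom-row=0; cleared 0 line(s) (total 0); column heights now [4 4 2 2 2], max=4
Drop 4: S rot1 at col 3 lands with bottom-row=2; cleared 0 line(s) (total 0); column heights now [4 4 2 5 4], max=5

Answer: .....
.....
.....
.....
...#.
##.##
##..#
.####
.####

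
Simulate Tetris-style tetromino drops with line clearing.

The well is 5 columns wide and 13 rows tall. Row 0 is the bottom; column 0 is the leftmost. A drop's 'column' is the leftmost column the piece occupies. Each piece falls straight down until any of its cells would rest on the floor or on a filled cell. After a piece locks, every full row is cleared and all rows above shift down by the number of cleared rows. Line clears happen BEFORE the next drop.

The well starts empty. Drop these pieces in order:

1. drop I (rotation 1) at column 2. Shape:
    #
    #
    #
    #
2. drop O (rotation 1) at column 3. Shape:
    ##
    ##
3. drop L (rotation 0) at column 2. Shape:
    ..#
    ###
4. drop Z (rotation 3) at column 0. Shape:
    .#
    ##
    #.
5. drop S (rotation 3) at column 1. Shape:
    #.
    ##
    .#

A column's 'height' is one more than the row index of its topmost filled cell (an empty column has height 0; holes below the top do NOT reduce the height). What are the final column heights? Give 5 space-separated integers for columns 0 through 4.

Drop 1: I rot1 at col 2 lands with bottom-row=0; cleared 0 line(s) (total 0); column heights now [0 0 4 0 0], max=4
Drop 2: O rot1 at col 3 lands with bottom-row=0; cleared 0 line(s) (total 0); column heights now [0 0 4 2 2], max=4
Drop 3: L rot0 at col 2 lands with bottom-row=4; cleared 0 line(s) (total 0); column heights now [0 0 5 5 6], max=6
Drop 4: Z rot3 at col 0 lands with bottom-row=0; cleared 1 line(s) (total 1); column heights now [1 2 4 4 5], max=5
Drop 5: S rot3 at col 1 lands with bottom-row=4; cleared 0 line(s) (total 1); column heights now [1 7 6 4 5], max=7

Answer: 1 7 6 4 5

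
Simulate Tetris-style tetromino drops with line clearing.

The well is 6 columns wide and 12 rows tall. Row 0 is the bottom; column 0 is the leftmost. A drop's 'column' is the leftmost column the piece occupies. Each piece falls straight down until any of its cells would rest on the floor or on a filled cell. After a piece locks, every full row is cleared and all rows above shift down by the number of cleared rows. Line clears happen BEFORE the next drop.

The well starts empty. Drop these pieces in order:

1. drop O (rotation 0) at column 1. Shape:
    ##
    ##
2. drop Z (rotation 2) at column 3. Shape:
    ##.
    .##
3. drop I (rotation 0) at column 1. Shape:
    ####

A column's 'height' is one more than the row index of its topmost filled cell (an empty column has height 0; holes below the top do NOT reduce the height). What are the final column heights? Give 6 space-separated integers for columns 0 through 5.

Answer: 0 3 3 3 3 1

Derivation:
Drop 1: O rot0 at col 1 lands with bottom-row=0; cleared 0 line(s) (total 0); column heights now [0 2 2 0 0 0], max=2
Drop 2: Z rot2 at col 3 lands with bottom-row=0; cleared 0 line(s) (total 0); column heights now [0 2 2 2 2 1], max=2
Drop 3: I rot0 at col 1 lands with bottom-row=2; cleared 0 line(s) (total 0); column heights now [0 3 3 3 3 1], max=3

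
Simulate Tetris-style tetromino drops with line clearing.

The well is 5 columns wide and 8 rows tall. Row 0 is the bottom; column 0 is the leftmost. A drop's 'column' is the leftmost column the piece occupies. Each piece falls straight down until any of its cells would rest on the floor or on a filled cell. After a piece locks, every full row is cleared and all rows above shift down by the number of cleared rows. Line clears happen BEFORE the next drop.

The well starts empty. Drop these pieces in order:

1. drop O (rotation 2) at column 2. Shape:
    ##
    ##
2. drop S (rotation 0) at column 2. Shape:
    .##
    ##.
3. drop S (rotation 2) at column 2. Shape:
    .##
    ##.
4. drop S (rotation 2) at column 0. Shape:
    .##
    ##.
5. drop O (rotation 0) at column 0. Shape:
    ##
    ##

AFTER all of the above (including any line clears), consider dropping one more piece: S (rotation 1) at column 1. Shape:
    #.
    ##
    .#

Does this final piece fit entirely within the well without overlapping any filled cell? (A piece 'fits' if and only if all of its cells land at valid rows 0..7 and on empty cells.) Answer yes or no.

Answer: no

Derivation:
Drop 1: O rot2 at col 2 lands with bottom-row=0; cleared 0 line(s) (total 0); column heights now [0 0 2 2 0], max=2
Drop 2: S rot0 at col 2 lands with bottom-row=2; cleared 0 line(s) (total 0); column heights now [0 0 3 4 4], max=4
Drop 3: S rot2 at col 2 lands with bottom-row=4; cleared 0 line(s) (total 0); column heights now [0 0 5 6 6], max=6
Drop 4: S rot2 at col 0 lands with bottom-row=4; cleared 0 line(s) (total 0); column heights now [5 6 6 6 6], max=6
Drop 5: O rot0 at col 0 lands with bottom-row=6; cleared 0 line(s) (total 0); column heights now [8 8 6 6 6], max=8
Test piece S rot1 at col 1 (width 2): heights before test = [8 8 6 6 6]; fits = False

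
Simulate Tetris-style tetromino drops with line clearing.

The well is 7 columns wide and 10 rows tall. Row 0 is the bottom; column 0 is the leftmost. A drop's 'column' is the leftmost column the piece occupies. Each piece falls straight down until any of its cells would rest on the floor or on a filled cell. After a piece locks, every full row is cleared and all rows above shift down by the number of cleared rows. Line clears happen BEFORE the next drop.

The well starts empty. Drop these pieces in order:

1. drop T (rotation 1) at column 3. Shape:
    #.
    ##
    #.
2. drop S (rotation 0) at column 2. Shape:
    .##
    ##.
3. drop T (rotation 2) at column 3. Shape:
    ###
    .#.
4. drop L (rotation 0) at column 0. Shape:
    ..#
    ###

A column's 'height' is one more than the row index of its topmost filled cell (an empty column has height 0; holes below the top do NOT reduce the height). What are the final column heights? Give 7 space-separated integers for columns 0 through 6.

Answer: 5 5 6 7 7 7 0

Derivation:
Drop 1: T rot1 at col 3 lands with bottom-row=0; cleared 0 line(s) (total 0); column heights now [0 0 0 3 2 0 0], max=3
Drop 2: S rot0 at col 2 lands with bottom-row=3; cleared 0 line(s) (total 0); column heights now [0 0 4 5 5 0 0], max=5
Drop 3: T rot2 at col 3 lands with bottom-row=5; cleared 0 line(s) (total 0); column heights now [0 0 4 7 7 7 0], max=7
Drop 4: L rot0 at col 0 lands with bottom-row=4; cleared 0 line(s) (total 0); column heights now [5 5 6 7 7 7 0], max=7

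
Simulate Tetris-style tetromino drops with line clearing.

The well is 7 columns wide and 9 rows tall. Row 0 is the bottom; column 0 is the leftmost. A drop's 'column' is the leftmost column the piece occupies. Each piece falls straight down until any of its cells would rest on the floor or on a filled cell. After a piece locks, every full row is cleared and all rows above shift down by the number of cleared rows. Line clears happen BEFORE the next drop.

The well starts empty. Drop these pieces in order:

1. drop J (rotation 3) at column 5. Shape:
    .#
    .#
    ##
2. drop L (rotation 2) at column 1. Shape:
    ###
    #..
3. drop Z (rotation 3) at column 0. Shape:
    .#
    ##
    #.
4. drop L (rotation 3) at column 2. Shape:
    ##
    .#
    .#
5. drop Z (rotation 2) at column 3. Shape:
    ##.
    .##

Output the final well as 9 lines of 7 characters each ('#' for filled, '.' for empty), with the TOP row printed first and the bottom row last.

Answer: .......
.......
.......
...##..
..####.
.#.#...
##.#..#
####..#
.#...##

Derivation:
Drop 1: J rot3 at col 5 lands with bottom-row=0; cleared 0 line(s) (total 0); column heights now [0 0 0 0 0 1 3], max=3
Drop 2: L rot2 at col 1 lands with bottom-row=0; cleared 0 line(s) (total 0); column heights now [0 2 2 2 0 1 3], max=3
Drop 3: Z rot3 at col 0 lands with bottom-row=1; cleared 0 line(s) (total 0); column heights now [3 4 2 2 0 1 3], max=4
Drop 4: L rot3 at col 2 lands with bottom-row=2; cleared 0 line(s) (total 0); column heights now [3 4 5 5 0 1 3], max=5
Drop 5: Z rot2 at col 3 lands with bottom-row=4; cleared 0 line(s) (total 0); column heights now [3 4 5 6 6 5 3], max=6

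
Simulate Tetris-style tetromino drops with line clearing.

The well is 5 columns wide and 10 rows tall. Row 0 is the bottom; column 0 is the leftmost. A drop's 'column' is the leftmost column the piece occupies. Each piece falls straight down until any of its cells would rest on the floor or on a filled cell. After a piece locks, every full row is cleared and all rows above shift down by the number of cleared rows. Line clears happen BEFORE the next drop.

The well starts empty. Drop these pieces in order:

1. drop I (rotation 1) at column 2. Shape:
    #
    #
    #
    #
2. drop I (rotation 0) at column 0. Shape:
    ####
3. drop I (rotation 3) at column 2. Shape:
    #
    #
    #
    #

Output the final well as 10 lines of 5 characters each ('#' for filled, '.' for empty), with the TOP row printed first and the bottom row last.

Answer: .....
..#..
..#..
..#..
..#..
####.
..#..
..#..
..#..
..#..

Derivation:
Drop 1: I rot1 at col 2 lands with bottom-row=0; cleared 0 line(s) (total 0); column heights now [0 0 4 0 0], max=4
Drop 2: I rot0 at col 0 lands with bottom-row=4; cleared 0 line(s) (total 0); column heights now [5 5 5 5 0], max=5
Drop 3: I rot3 at col 2 lands with bottom-row=5; cleared 0 line(s) (total 0); column heights now [5 5 9 5 0], max=9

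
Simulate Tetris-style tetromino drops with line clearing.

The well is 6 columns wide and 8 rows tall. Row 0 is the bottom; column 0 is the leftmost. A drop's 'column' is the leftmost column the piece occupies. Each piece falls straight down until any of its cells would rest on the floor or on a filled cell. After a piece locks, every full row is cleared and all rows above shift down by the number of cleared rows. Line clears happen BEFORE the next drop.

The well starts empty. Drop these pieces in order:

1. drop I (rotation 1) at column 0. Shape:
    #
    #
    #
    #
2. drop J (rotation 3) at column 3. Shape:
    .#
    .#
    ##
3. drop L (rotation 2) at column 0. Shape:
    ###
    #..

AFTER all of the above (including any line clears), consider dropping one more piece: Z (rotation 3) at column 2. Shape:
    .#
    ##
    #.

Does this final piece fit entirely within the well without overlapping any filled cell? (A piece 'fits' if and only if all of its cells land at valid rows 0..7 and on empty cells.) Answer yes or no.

Answer: no

Derivation:
Drop 1: I rot1 at col 0 lands with bottom-row=0; cleared 0 line(s) (total 0); column heights now [4 0 0 0 0 0], max=4
Drop 2: J rot3 at col 3 lands with bottom-row=0; cleared 0 line(s) (total 0); column heights now [4 0 0 1 3 0], max=4
Drop 3: L rot2 at col 0 lands with bottom-row=4; cleared 0 line(s) (total 0); column heights now [6 6 6 1 3 0], max=6
Test piece Z rot3 at col 2 (width 2): heights before test = [6 6 6 1 3 0]; fits = False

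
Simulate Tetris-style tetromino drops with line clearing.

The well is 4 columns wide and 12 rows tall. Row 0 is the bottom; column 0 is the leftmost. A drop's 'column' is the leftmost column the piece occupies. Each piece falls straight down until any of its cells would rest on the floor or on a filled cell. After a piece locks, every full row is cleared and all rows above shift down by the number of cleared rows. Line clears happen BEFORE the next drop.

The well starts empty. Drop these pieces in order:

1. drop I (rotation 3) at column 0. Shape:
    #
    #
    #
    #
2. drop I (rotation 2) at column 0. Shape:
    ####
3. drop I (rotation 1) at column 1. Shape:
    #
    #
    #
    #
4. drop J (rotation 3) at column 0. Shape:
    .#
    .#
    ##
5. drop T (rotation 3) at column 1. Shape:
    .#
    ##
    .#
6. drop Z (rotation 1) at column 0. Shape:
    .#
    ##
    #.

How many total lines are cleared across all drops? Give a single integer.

Drop 1: I rot3 at col 0 lands with bottom-row=0; cleared 0 line(s) (total 0); column heights now [4 0 0 0], max=4
Drop 2: I rot2 at col 0 lands with bottom-row=4; cleared 1 line(s) (total 1); column heights now [4 0 0 0], max=4
Drop 3: I rot1 at col 1 lands with bottom-row=0; cleared 0 line(s) (total 1); column heights now [4 4 0 0], max=4
Drop 4: J rot3 at col 0 lands with bottom-row=4; cleared 0 line(s) (total 1); column heights now [5 7 0 0], max=7
Drop 5: T rot3 at col 1 lands with bottom-row=6; cleared 0 line(s) (total 1); column heights now [5 8 9 0], max=9
Drop 6: Z rot1 at col 0 lands with bottom-row=7; cleared 0 line(s) (total 1); column heights now [9 10 9 0], max=10

Answer: 1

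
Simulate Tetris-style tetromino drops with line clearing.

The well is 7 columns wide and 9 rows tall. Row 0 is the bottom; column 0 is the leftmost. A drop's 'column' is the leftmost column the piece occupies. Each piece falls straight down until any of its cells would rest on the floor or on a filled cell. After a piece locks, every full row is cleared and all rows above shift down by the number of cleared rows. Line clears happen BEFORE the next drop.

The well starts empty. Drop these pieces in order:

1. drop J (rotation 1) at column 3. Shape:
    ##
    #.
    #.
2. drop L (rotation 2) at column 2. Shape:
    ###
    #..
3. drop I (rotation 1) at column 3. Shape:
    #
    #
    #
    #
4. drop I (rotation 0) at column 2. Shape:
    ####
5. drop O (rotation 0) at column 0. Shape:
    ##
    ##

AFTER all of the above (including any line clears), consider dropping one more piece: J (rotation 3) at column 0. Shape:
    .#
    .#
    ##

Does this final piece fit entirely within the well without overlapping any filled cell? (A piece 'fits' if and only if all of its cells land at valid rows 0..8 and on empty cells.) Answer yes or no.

Answer: yes

Derivation:
Drop 1: J rot1 at col 3 lands with bottom-row=0; cleared 0 line(s) (total 0); column heights now [0 0 0 3 3 0 0], max=3
Drop 2: L rot2 at col 2 lands with bottom-row=2; cleared 0 line(s) (total 0); column heights now [0 0 4 4 4 0 0], max=4
Drop 3: I rot1 at col 3 lands with bottom-row=4; cleared 0 line(s) (total 0); column heights now [0 0 4 8 4 0 0], max=8
Drop 4: I rot0 at col 2 lands with bottom-row=8; cleared 0 line(s) (total 0); column heights now [0 0 9 9 9 9 0], max=9
Drop 5: O rot0 at col 0 lands with bottom-row=0; cleared 0 line(s) (total 0); column heights now [2 2 9 9 9 9 0], max=9
Test piece J rot3 at col 0 (width 2): heights before test = [2 2 9 9 9 9 0]; fits = True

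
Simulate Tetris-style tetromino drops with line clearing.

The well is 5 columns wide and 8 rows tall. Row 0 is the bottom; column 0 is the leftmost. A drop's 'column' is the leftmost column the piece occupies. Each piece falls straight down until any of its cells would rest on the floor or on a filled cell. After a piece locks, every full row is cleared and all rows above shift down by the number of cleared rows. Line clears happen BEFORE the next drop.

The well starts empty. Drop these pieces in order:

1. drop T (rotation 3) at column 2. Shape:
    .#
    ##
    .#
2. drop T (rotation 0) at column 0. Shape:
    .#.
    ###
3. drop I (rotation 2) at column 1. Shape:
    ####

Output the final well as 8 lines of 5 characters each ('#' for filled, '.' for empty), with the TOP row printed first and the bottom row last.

Drop 1: T rot3 at col 2 lands with bottom-row=0; cleared 0 line(s) (total 0); column heights now [0 0 2 3 0], max=3
Drop 2: T rot0 at col 0 lands with bottom-row=2; cleared 0 line(s) (total 0); column heights now [3 4 3 3 0], max=4
Drop 3: I rot2 at col 1 lands with bottom-row=4; cleared 0 line(s) (total 0); column heights now [3 5 5 5 5], max=5

Answer: .....
.....
.....
.####
.#...
####.
..##.
...#.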